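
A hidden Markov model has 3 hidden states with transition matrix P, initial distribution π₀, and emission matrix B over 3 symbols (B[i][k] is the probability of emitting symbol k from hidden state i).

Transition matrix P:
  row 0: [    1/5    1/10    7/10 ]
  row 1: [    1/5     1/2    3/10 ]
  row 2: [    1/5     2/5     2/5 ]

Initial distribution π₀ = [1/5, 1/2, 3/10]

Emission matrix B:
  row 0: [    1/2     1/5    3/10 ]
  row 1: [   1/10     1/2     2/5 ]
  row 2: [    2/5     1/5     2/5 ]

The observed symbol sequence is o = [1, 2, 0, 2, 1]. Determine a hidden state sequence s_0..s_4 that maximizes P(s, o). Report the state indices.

t=0: δ = [4.000e-02, 2.500e-01, 6.000e-02]  (obs o_0=1)
t=1: δ = [1.500e-02, 5.000e-02, 3.000e-02]  ψ = [1, 1, 1]  (obs o_1=2)
t=2: δ = [5.000e-03, 2.500e-03, 6.000e-03]  ψ = [1, 1, 1]  (obs o_2=0)
t=3: δ = [3.600e-04, 9.600e-04, 1.400e-03]  ψ = [2, 2, 0]  (obs o_3=2)
t=4: δ = [5.600e-05, 2.800e-04, 1.120e-04]  ψ = [2, 2, 2]  (obs o_4=1)
backtrack: best end state = 1; path = [1, 1, 0, 2, 1]

path = [1, 1, 0, 2, 1]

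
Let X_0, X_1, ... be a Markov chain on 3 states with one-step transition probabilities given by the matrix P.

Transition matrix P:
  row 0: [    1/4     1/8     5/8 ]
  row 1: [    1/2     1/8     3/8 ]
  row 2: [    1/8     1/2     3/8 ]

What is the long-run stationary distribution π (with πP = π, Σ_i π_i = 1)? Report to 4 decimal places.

π = [0.2674, 0.2907, 0.4419]

Balance equations π_j = Σ_i π_i·P[i][j]:
  π_0 = 1/4·π_0 + 1/2·π_1 + 1/8·π_2
  π_1 = 1/8·π_0 + 1/8·π_1 + 1/2·π_2
  normalize: π_0 + π_1 + π_2 = 1
Solving the linear system gives exactly π = [23/86, 25/86, 19/43].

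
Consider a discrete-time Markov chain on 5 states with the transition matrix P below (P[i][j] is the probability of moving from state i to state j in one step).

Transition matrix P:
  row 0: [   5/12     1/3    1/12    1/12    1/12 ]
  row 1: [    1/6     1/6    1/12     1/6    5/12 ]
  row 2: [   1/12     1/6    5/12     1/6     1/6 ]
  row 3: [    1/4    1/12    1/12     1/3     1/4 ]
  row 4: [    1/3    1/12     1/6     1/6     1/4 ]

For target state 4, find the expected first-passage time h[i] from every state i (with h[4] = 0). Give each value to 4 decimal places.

h = [5.0650, 3.5730, 4.7264, 4.4368, 0.0000]

First-step conditioning: h[4] = 0; for i ≠ 4, h[i] = 1 + Σ_k P[i][k]·h[k].
  h[0] = 1 + 5/12·h[0] + 1/3·h[1] + 1/12·h[2] + 1/12·h[3]
  h[1] = 1 + 1/6·h[0] + 1/6·h[1] + 1/12·h[2] + 1/6·h[3]
  h[2] = 1 + 1/12·h[0] + 1/6·h[1] + 5/12·h[2] + 1/6·h[3]
  h[3] = 1 + 1/4·h[0] + 1/12·h[1] + 1/12·h[2] + 1/3·h[3]
Solving the 4×4 linear system over states ≠ 4 gives exactly h = [4128/815, 2912/815, 3852/815, 3616/815, 0] (h[4] = 0 is the target).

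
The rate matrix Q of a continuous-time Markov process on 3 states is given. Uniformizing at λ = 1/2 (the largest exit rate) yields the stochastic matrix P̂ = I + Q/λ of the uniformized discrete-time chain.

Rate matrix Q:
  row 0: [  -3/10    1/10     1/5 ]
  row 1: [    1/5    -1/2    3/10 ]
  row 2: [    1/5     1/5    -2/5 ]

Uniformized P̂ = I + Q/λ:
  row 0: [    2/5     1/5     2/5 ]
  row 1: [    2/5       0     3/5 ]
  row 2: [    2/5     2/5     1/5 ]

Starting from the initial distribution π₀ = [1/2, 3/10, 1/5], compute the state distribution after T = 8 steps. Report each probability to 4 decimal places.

t=0: π = [0.5000, 0.3000, 0.2000]
t=1: π = [0.4000, 0.1800, 0.4200]
t=2: π = [0.4000, 0.2480, 0.3520]
t=3: π = [0.4000, 0.2208, 0.3792]
t=4: π = [0.4000, 0.2317, 0.3683]
t=5: π = [0.4000, 0.2273, 0.3727]
t=6: π = [0.4000, 0.2291, 0.3709]
t=7: π = [0.4000, 0.2284, 0.3716]
t=8: π = [0.4000, 0.2287, 0.3713]

π = [0.4000, 0.2287, 0.3713]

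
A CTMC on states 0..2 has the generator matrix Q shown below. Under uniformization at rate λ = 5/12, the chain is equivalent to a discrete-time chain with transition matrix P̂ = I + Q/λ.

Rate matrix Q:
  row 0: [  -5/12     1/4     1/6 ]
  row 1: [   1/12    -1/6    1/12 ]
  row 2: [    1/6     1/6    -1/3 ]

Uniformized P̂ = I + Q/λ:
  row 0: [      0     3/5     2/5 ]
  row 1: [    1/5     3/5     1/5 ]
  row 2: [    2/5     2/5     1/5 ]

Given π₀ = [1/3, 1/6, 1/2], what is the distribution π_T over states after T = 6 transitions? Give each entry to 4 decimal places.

t=0: π = [0.3333, 0.1667, 0.5000]
t=1: π = [0.2333, 0.5000, 0.2667]
t=2: π = [0.2067, 0.5467, 0.2467]
t=3: π = [0.2080, 0.5507, 0.2413]
t=4: π = [0.2067, 0.5517, 0.2416]
t=5: π = [0.2070, 0.5517, 0.2413]
t=6: π = [0.2069, 0.5517, 0.2414]

π = [0.2069, 0.5517, 0.2414]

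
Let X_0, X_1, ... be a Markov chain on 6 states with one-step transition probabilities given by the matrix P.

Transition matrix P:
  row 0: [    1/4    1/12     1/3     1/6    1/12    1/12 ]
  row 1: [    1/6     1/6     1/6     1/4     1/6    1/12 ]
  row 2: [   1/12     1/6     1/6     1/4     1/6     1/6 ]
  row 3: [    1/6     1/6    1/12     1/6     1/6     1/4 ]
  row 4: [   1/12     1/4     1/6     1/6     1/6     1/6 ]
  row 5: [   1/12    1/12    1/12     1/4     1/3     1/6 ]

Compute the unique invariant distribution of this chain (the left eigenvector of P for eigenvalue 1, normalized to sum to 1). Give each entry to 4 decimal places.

π = [0.1363, 0.1572, 0.1589, 0.2063, 0.1819, 0.1594]

Balance equations π_j = Σ_i π_i·P[i][j]:
  π_0 = 1/4·π_0 + 1/6·π_1 + 1/12·π_2 + 1/6·π_3 + 1/12·π_4 + 1/12·π_5
  π_1 = 1/12·π_0 + 1/6·π_1 + 1/6·π_2 + 1/6·π_3 + 1/4·π_4 + 1/12·π_5
  π_2 = 1/3·π_0 + 1/6·π_1 + 1/6·π_2 + 1/12·π_3 + 1/6·π_4 + 1/12·π_5
  π_3 = 1/6·π_0 + 1/4·π_1 + 1/4·π_2 + 1/6·π_3 + 1/6·π_4 + 1/4·π_5
  π_4 = 1/12·π_0 + 1/6·π_1 + 1/6·π_2 + 1/6·π_3 + 1/6·π_4 + 1/3·π_5
  normalize: π_0 + π_1 + π_2 + π_3 + π_4 + π_5 = 1
Solving the linear system gives exactly π = [2211/16216, 35683/227024, 2577/16216, 46833/227024, 41289/227024, 36187/227024].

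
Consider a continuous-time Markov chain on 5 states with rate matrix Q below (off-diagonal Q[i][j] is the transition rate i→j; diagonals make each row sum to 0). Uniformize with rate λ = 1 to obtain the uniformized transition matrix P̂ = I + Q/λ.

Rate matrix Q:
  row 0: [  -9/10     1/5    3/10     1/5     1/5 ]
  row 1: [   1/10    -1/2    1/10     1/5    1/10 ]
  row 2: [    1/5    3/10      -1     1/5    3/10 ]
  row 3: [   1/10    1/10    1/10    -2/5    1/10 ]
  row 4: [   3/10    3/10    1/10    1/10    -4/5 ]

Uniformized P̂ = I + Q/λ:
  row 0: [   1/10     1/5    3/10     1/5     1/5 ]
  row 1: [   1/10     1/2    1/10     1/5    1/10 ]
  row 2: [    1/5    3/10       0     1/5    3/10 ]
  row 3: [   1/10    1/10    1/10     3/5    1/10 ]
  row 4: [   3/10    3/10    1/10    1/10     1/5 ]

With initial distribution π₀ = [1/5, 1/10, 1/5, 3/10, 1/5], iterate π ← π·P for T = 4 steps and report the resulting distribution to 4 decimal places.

π = [0.1427, 0.2805, 0.1170, 0.3065, 0.1533]

t=0: π = [0.2000, 0.1000, 0.2000, 0.3000, 0.2000]
t=1: π = [0.1600, 0.2400, 0.1200, 0.3000, 0.1800]
t=2: π = [0.1480, 0.2720, 0.1200, 0.3020, 0.1580]
t=3: π = [0.1436, 0.2792, 0.1176, 0.3050, 0.1546]
t=4: π = [0.1427, 0.2805, 0.1170, 0.3065, 0.1533]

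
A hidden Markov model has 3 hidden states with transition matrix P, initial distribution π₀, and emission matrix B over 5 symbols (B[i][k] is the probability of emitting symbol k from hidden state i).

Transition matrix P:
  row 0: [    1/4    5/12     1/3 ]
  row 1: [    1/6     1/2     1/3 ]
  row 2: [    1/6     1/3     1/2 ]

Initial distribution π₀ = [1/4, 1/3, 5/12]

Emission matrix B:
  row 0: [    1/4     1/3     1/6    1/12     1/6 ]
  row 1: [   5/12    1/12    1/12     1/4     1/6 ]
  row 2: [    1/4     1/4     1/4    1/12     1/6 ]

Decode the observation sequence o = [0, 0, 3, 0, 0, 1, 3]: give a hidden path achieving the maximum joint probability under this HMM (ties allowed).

path = [1, 1, 1, 1, 1, 2, 1]

t=0: δ = [6.250e-02, 1.389e-01, 1.042e-01]  (obs o_0=0)
t=1: δ = [5.787e-03, 2.894e-02, 1.302e-02]  ψ = [1, 1, 2]  (obs o_1=0)
t=2: δ = [4.019e-04, 3.617e-03, 8.038e-04]  ψ = [1, 1, 1]  (obs o_2=3)
t=3: δ = [1.507e-04, 7.535e-04, 3.014e-04]  ψ = [1, 1, 1]  (obs o_3=0)
t=4: δ = [3.140e-05, 1.570e-04, 6.279e-05]  ψ = [1, 1, 1]  (obs o_4=0)
t=5: δ = [8.721e-06, 6.541e-06, 1.308e-05]  ψ = [1, 1, 1]  (obs o_5=1)
t=6: δ = [1.817e-07, 1.090e-06, 5.451e-07]  ψ = [0, 2, 2]  (obs o_6=3)
backtrack: best end state = 1; path = [1, 1, 1, 1, 1, 2, 1]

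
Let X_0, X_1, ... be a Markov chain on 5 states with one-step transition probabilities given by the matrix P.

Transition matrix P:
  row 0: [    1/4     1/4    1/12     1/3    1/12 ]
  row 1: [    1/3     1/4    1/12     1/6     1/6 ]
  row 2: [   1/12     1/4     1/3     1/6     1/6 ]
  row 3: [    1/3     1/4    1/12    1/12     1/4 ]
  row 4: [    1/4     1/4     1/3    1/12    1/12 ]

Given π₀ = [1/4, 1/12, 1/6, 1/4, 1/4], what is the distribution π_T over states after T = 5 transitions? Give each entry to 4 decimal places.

t=0: π = [0.2500, 0.0833, 0.1667, 0.2500, 0.2500]
t=1: π = [0.2500, 0.2500, 0.1875, 0.1667, 0.1458]
t=2: π = [0.2535, 0.2500, 0.1667, 0.1823, 0.1476]
t=3: π = [0.2582, 0.2500, 0.1619, 0.1814, 0.1484]
t=4: π = [0.2590, 0.2500, 0.1609, 0.1822, 0.1479]
t=5: π = [0.2592, 0.2500, 0.1605, 0.1823, 0.1479]

π = [0.2592, 0.2500, 0.1605, 0.1823, 0.1479]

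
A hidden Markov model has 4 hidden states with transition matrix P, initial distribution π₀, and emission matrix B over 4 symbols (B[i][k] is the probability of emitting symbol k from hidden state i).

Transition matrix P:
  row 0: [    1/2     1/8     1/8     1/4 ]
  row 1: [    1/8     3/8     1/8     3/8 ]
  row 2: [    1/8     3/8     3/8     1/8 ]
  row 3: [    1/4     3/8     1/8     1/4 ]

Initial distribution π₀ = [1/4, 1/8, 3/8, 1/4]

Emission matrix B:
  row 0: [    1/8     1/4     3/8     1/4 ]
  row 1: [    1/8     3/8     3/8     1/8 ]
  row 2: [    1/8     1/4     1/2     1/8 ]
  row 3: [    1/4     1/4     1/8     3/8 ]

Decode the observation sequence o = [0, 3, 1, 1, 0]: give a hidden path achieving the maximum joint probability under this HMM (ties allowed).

path = [3, 3, 1, 1, 3]

t=0: δ = [3.125e-02, 1.562e-02, 4.688e-02, 6.250e-02]  (obs o_0=0)
t=1: δ = [3.906e-03, 2.930e-03, 2.197e-03, 5.859e-03]  ψ = [0, 3, 2, 3]  (obs o_1=3)
t=2: δ = [4.883e-04, 8.240e-04, 2.060e-04, 3.662e-04]  ψ = [0, 3, 2, 3]  (obs o_2=1)
t=3: δ = [6.104e-05, 1.159e-04, 2.575e-05, 7.725e-05]  ψ = [0, 1, 1, 1]  (obs o_3=1)
t=4: δ = [3.815e-06, 5.431e-06, 1.810e-06, 1.086e-05]  ψ = [0, 1, 1, 1]  (obs o_4=0)
backtrack: best end state = 3; path = [3, 3, 1, 1, 3]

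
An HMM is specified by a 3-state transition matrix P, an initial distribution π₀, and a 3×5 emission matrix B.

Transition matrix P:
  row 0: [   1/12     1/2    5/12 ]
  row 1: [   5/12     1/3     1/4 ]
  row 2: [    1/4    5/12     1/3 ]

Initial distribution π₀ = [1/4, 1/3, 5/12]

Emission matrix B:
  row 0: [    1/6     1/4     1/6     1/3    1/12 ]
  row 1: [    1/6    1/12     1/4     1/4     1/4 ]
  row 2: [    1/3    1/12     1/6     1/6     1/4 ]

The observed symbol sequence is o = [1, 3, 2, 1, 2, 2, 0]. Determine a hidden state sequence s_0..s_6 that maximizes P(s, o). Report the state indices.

t=0: δ = [6.250e-02, 2.778e-02, 3.472e-02]  (obs o_0=1)
t=1: δ = [3.858e-03, 7.812e-03, 4.340e-03]  ψ = [1, 0, 0]  (obs o_1=3)
t=2: δ = [5.425e-04, 6.510e-04, 3.255e-04]  ψ = [1, 1, 1]  (obs o_2=2)
t=3: δ = [6.782e-05, 2.261e-05, 1.884e-05]  ψ = [1, 0, 0]  (obs o_3=1)
t=4: δ = [1.570e-06, 8.477e-06, 4.710e-06]  ψ = [1, 0, 0]  (obs o_4=2)
t=5: δ = [5.887e-07, 7.064e-07, 3.532e-07]  ψ = [1, 1, 1]  (obs o_5=2)
t=6: δ = [4.906e-08, 4.906e-08, 8.176e-08]  ψ = [1, 0, 0]  (obs o_6=0)
backtrack: best end state = 2; path = [0, 1, 1, 0, 1, 0, 2]

path = [0, 1, 1, 0, 1, 0, 2]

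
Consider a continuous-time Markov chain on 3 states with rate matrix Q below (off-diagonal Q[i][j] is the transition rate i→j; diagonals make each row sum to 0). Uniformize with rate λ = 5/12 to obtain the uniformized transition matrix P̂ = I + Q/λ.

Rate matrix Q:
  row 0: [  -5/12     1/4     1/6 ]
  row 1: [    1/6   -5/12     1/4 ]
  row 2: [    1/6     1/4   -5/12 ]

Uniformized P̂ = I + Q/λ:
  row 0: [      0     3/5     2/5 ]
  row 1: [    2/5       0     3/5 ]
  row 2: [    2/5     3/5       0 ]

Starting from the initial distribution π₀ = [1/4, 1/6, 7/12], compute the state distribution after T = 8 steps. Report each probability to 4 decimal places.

t=0: π = [0.2500, 0.1667, 0.5833]
t=1: π = [0.3000, 0.5000, 0.2000]
t=2: π = [0.2800, 0.3000, 0.4200]
t=3: π = [0.2880, 0.4200, 0.2920]
t=4: π = [0.2848, 0.3480, 0.3672]
t=5: π = [0.2861, 0.3912, 0.3227]
t=6: π = [0.2856, 0.3653, 0.3492]
t=7: π = [0.2858, 0.3808, 0.3334]
t=8: π = [0.2857, 0.3715, 0.3428]

π = [0.2857, 0.3715, 0.3428]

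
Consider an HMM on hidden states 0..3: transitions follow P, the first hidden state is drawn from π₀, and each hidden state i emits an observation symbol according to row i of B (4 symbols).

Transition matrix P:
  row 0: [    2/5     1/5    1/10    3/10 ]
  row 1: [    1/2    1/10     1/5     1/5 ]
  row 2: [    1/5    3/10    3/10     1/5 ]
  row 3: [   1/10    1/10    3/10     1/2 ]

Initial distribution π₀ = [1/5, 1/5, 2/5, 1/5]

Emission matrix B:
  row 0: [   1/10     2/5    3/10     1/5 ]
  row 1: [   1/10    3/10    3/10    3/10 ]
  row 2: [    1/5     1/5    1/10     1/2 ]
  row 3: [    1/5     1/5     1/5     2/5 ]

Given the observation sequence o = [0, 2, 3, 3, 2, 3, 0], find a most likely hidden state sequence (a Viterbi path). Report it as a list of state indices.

path = [3, 3, 3, 3, 3, 3, 3]

t=0: δ = [2.000e-02, 2.000e-02, 8.000e-02, 4.000e-02]  (obs o_0=0)
t=1: δ = [4.800e-03, 7.200e-03, 2.400e-03, 4.000e-03]  ψ = [2, 2, 2, 3]  (obs o_1=2)
t=2: δ = [7.200e-04, 2.880e-04, 7.200e-04, 8.000e-04]  ψ = [1, 0, 1, 3]  (obs o_2=3)
t=3: δ = [5.760e-05, 6.480e-05, 1.200e-04, 1.600e-04]  ψ = [0, 2, 3, 3]  (obs o_3=3)
t=4: δ = [9.720e-06, 1.080e-05, 4.800e-06, 1.600e-05]  ψ = [1, 2, 3, 3]  (obs o_4=2)
t=5: δ = [1.080e-06, 5.832e-07, 2.400e-06, 3.200e-06]  ψ = [1, 0, 3, 3]  (obs o_5=3)
t=6: δ = [4.800e-08, 7.200e-08, 1.920e-07, 3.200e-07]  ψ = [2, 2, 3, 3]  (obs o_6=0)
backtrack: best end state = 3; path = [3, 3, 3, 3, 3, 3, 3]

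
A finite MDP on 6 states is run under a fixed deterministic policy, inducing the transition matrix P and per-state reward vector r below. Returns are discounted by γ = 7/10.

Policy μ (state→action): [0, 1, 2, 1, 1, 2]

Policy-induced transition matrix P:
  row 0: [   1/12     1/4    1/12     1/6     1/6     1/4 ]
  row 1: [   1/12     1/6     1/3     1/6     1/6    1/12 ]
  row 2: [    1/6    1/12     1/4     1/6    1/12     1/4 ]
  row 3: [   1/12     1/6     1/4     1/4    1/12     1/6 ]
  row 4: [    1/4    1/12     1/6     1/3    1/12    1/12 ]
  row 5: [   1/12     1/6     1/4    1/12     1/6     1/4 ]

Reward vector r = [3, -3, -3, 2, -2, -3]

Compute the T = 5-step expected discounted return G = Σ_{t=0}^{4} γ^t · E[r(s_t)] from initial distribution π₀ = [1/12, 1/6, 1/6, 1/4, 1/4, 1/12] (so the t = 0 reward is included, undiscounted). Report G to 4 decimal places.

t=0: π = [0.0833, 0.1667, 0.1667, 0.2500, 0.2500, 0.0833], E[r] = -1.0000, γ^t·E[r] = -1.000000, running G = -1.000000
t=1: π = [0.1389, 0.1389, 0.2292, 0.2222, 0.1111, 0.1597], E[r] = -0.9444, γ^t·E[r] = -0.661111, running G = -1.661111
t=2: π = [0.1209, 0.1499, 0.2292, 0.1904, 0.1198, 0.1898], E[r] = -1.2025, γ^t·E[r] = -0.589248, running G = -2.250359
t=3: π = [0.1224, 0.1477, 0.2323, 0.1867, 0.1217, 0.1892], E[r] = -1.2105, γ^t·E[r] = -0.415203, running G = -2.665561
t=4: π = [0.1230, 0.1474, 0.2318, 0.1867, 0.1216, 0.1895], E[r] = -1.2068, γ^t·E[r] = -0.289747, running G = -2.955309

G = -2.9553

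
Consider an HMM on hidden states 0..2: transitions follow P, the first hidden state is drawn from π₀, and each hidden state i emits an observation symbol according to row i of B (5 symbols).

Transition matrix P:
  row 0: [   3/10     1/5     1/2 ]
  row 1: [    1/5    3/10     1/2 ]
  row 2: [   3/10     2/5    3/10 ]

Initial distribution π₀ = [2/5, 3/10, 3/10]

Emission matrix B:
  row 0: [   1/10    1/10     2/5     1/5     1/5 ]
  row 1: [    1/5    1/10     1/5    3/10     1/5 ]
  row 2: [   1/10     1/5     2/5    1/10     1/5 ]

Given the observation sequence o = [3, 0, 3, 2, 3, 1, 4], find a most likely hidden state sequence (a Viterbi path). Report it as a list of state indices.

path = [1, 2, 1, 2, 1, 2, 1]

t=0: δ = [8.000e-02, 9.000e-02, 3.000e-02]  (obs o_0=3)
t=1: δ = [2.400e-03, 5.400e-03, 4.500e-03]  ψ = [0, 1, 1]  (obs o_1=0)
t=2: δ = [2.700e-04, 5.400e-04, 2.700e-04]  ψ = [2, 2, 1]  (obs o_2=3)
t=3: δ = [4.320e-05, 3.240e-05, 1.080e-04]  ψ = [1, 1, 1]  (obs o_3=2)
t=4: δ = [6.480e-06, 1.296e-05, 3.240e-06]  ψ = [2, 2, 2]  (obs o_4=3)
t=5: δ = [2.592e-07, 3.888e-07, 1.296e-06]  ψ = [1, 1, 1]  (obs o_5=1)
t=6: δ = [7.776e-08, 1.037e-07, 7.776e-08]  ψ = [2, 2, 2]  (obs o_6=4)
backtrack: best end state = 1; path = [1, 2, 1, 2, 1, 2, 1]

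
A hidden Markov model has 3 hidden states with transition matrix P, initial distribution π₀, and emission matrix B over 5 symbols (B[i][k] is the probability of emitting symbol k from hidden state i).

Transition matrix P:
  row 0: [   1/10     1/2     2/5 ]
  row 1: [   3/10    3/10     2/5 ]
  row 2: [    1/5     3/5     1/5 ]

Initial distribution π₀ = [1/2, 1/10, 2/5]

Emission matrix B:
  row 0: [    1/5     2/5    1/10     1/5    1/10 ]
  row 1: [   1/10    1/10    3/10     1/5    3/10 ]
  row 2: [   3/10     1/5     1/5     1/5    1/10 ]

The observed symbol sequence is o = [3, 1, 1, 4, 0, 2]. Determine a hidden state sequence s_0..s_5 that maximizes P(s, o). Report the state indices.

path = [0, 2, 0, 1, 2, 1]

t=0: δ = [1.000e-01, 2.000e-02, 8.000e-02]  (obs o_0=3)
t=1: δ = [6.400e-03, 5.000e-03, 8.000e-03]  ψ = [2, 0, 0]  (obs o_1=1)
t=2: δ = [6.400e-04, 4.800e-04, 5.120e-04]  ψ = [2, 2, 0]  (obs o_2=1)
t=3: δ = [1.440e-05, 9.600e-05, 2.560e-05]  ψ = [1, 0, 0]  (obs o_3=4)
t=4: δ = [5.760e-06, 2.880e-06, 1.152e-05]  ψ = [1, 1, 1]  (obs o_4=0)
t=5: δ = [2.304e-07, 2.074e-06, 4.608e-07]  ψ = [2, 2, 0]  (obs o_5=2)
backtrack: best end state = 1; path = [0, 2, 0, 1, 2, 1]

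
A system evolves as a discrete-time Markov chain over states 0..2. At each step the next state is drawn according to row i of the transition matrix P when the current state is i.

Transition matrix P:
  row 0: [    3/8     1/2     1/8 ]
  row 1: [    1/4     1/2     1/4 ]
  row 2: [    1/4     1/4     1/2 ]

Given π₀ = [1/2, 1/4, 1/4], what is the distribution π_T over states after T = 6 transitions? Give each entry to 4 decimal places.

π = [0.2857, 0.4286, 0.2857]

t=0: π = [0.5000, 0.2500, 0.2500]
t=1: π = [0.3125, 0.4375, 0.2500]
t=2: π = [0.2891, 0.4375, 0.2734]
t=3: π = [0.2861, 0.4316, 0.2822]
t=4: π = [0.2858, 0.4294, 0.2848]
t=5: π = [0.2857, 0.4288, 0.2855]
t=6: π = [0.2857, 0.4286, 0.2857]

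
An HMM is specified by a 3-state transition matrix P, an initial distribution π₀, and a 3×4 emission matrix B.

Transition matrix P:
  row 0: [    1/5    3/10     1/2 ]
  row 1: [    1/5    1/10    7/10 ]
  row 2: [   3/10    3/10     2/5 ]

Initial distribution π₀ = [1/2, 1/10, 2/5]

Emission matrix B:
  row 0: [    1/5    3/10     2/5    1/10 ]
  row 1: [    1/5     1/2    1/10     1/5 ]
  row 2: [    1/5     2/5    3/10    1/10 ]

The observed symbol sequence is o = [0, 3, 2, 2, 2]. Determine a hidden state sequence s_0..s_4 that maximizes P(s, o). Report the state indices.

t=0: δ = [1.000e-01, 2.000e-02, 8.000e-02]  (obs o_0=0)
t=1: δ = [2.400e-03, 6.000e-03, 5.000e-03]  ψ = [2, 0, 0]  (obs o_1=3)
t=2: δ = [6.000e-04, 1.500e-04, 1.260e-03]  ψ = [2, 2, 1]  (obs o_2=2)
t=3: δ = [1.512e-04, 3.780e-05, 1.512e-04]  ψ = [2, 2, 2]  (obs o_3=2)
t=4: δ = [1.814e-05, 4.536e-06, 2.268e-05]  ψ = [2, 0, 0]  (obs o_4=2)
backtrack: best end state = 2; path = [0, 1, 2, 0, 2]

path = [0, 1, 2, 0, 2]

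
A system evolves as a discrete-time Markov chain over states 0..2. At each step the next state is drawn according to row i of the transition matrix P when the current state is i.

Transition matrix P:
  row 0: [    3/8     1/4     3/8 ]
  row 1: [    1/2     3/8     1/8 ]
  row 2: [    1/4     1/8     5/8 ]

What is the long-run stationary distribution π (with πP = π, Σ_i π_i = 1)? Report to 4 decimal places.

Balance equations π_j = Σ_i π_i·P[i][j]:
  π_0 = 3/8·π_0 + 1/2·π_1 + 1/4·π_2
  π_1 = 1/4·π_0 + 3/8·π_1 + 1/8·π_2
  normalize: π_0 + π_1 + π_2 = 1
Solving the linear system gives exactly π = [7/20, 9/40, 17/40].

π = [0.3500, 0.2250, 0.4250]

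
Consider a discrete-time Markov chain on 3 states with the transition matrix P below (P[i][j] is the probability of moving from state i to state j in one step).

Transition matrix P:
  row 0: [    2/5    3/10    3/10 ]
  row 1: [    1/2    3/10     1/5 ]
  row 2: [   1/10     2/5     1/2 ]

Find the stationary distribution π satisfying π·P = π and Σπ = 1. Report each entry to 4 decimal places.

π = [0.3333, 0.3333, 0.3333]

Balance equations π_j = Σ_i π_i·P[i][j]:
  π_0 = 2/5·π_0 + 1/2·π_1 + 1/10·π_2
  π_1 = 3/10·π_0 + 3/10·π_1 + 2/5·π_2
  normalize: π_0 + π_1 + π_2 = 1
Solving the linear system gives exactly π = [1/3, 1/3, 1/3].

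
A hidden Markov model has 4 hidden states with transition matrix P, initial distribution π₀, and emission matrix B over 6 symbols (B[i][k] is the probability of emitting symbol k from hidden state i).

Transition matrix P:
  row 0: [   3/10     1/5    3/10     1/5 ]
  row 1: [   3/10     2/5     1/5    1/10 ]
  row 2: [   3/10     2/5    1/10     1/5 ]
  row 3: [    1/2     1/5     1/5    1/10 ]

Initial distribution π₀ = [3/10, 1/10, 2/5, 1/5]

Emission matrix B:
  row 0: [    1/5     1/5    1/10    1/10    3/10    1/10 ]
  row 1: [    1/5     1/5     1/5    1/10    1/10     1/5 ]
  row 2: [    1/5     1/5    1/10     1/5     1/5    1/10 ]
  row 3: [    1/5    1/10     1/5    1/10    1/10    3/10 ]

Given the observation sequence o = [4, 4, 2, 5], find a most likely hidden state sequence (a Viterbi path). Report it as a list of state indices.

path = [0, 2, 1, 1]

t=0: δ = [9.000e-02, 1.000e-02, 8.000e-02, 2.000e-02]  (obs o_0=4)
t=1: δ = [8.100e-03, 3.200e-03, 5.400e-03, 1.800e-03]  ψ = [0, 2, 0, 0]  (obs o_1=4)
t=2: δ = [2.430e-04, 4.320e-04, 2.430e-04, 3.240e-04]  ψ = [0, 2, 0, 0]  (obs o_2=2)
t=3: δ = [1.620e-05, 3.456e-05, 8.640e-06, 1.458e-05]  ψ = [3, 1, 1, 0]  (obs o_3=5)
backtrack: best end state = 1; path = [0, 2, 1, 1]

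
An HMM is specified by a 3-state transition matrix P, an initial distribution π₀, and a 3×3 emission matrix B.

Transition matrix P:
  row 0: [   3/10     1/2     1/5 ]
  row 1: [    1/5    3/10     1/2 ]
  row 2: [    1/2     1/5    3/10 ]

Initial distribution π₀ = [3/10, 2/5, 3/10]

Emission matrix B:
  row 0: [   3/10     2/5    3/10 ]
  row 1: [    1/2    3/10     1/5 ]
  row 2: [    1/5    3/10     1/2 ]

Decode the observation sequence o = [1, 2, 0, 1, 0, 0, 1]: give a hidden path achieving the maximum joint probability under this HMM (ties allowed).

path = [1, 2, 0, 0, 1, 1, 2]

t=0: δ = [1.200e-01, 1.200e-01, 9.000e-02]  (obs o_0=1)
t=1: δ = [1.350e-02, 1.200e-02, 3.000e-02]  ψ = [2, 0, 1]  (obs o_1=2)
t=2: δ = [4.500e-03, 3.375e-03, 1.800e-03]  ψ = [2, 0, 2]  (obs o_2=0)
t=3: δ = [5.400e-04, 6.750e-04, 5.062e-04]  ψ = [0, 0, 1]  (obs o_3=1)
t=4: δ = [7.594e-05, 1.350e-04, 6.750e-05]  ψ = [2, 0, 1]  (obs o_4=0)
t=5: δ = [1.013e-05, 2.025e-05, 1.350e-05]  ψ = [2, 1, 1]  (obs o_5=0)
t=6: δ = [2.700e-06, 1.822e-06, 3.038e-06]  ψ = [2, 1, 1]  (obs o_6=1)
backtrack: best end state = 2; path = [1, 2, 0, 0, 1, 1, 2]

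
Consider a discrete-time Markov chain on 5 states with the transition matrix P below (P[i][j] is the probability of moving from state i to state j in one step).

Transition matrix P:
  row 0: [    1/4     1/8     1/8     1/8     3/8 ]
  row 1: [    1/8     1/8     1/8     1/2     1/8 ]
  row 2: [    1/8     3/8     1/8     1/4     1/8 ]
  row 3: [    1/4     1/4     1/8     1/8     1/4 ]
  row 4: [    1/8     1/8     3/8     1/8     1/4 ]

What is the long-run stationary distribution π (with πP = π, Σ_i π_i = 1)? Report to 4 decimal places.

Balance equations π_j = Σ_i π_i·P[i][j]:
  π_0 = 1/4·π_0 + 1/8·π_1 + 1/8·π_2 + 1/4·π_3 + 1/8·π_4
  π_1 = 1/8·π_0 + 1/8·π_1 + 3/8·π_2 + 1/4·π_3 + 1/8·π_4
  π_2 = 1/8·π_0 + 1/8·π_1 + 1/8·π_2 + 1/8·π_3 + 3/8·π_4
  π_3 = 1/8·π_0 + 1/2·π_1 + 1/4·π_2 + 1/8·π_3 + 1/8·π_4
  normalize: π_0 + π_1 + π_2 + π_3 + π_4 = 1
Solving the linear system gives exactly π = [59/338, 937/4732, 857/4732, 75/338, 531/2366].

π = [0.1746, 0.1980, 0.1811, 0.2219, 0.2244]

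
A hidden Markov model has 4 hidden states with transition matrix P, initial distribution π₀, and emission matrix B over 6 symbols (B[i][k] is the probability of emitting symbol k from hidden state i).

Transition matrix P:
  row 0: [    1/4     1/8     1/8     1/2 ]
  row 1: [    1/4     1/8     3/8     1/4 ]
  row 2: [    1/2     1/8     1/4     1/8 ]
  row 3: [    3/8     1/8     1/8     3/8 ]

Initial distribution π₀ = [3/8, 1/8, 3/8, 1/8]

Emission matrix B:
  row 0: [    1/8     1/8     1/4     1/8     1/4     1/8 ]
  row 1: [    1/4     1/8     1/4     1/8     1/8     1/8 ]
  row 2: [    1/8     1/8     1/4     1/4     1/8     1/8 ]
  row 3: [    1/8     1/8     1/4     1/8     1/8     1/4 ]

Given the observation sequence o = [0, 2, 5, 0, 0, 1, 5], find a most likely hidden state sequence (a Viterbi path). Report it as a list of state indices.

path = [2, 0, 3, 0, 3, 0, 3]

t=0: δ = [4.688e-02, 3.125e-02, 4.688e-02, 1.562e-02]  (obs o_0=0)
t=1: δ = [5.859e-03, 1.465e-03, 2.930e-03, 5.859e-03]  ψ = [2, 0, 1, 0]  (obs o_1=2)
t=2: δ = [2.747e-04, 9.155e-05, 9.155e-05, 7.324e-04]  ψ = [3, 0, 0, 0]  (obs o_2=5)
t=3: δ = [3.433e-05, 2.289e-05, 1.144e-05, 3.433e-05]  ψ = [3, 3, 3, 3]  (obs o_3=0)
t=4: δ = [1.609e-06, 1.073e-06, 1.073e-06, 2.146e-06]  ψ = [3, 0, 1, 0]  (obs o_4=0)
t=5: δ = [1.006e-07, 3.353e-08, 5.029e-08, 1.006e-07]  ψ = [3, 3, 1, 0]  (obs o_5=1)
t=6: δ = [4.715e-09, 1.572e-09, 1.572e-09, 1.257e-08]  ψ = [3, 0, 0, 0]  (obs o_6=5)
backtrack: best end state = 3; path = [2, 0, 3, 0, 3, 0, 3]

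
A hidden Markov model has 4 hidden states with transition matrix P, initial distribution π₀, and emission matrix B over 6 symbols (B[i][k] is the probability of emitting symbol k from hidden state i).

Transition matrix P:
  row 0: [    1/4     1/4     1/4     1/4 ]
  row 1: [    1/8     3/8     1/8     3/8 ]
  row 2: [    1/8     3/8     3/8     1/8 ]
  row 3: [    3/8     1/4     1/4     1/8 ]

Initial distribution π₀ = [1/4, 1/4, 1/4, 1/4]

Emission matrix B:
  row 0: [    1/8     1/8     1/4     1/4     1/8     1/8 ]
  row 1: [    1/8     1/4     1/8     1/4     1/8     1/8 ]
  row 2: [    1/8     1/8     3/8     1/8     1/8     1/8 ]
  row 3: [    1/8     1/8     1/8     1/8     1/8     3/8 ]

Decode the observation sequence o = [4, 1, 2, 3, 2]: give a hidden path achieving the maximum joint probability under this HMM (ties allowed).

t=0: δ = [3.125e-02, 3.125e-02, 3.125e-02, 3.125e-02]  (obs o_0=4)
t=1: δ = [1.465e-03, 2.930e-03, 1.465e-03, 1.465e-03]  ψ = [3, 1, 2, 1]  (obs o_1=1)
t=2: δ = [1.373e-04, 1.373e-04, 2.060e-04, 1.373e-04]  ψ = [3, 1, 2, 1]  (obs o_2=2)
t=3: δ = [1.287e-05, 1.931e-05, 9.656e-06, 6.437e-06]  ψ = [3, 2, 2, 1]  (obs o_3=3)
t=4: δ = [8.047e-07, 9.052e-07, 1.358e-06, 9.052e-07]  ψ = [0, 1, 2, 1]  (obs o_4=2)
backtrack: best end state = 2; path = [2, 2, 2, 2, 2]

path = [2, 2, 2, 2, 2]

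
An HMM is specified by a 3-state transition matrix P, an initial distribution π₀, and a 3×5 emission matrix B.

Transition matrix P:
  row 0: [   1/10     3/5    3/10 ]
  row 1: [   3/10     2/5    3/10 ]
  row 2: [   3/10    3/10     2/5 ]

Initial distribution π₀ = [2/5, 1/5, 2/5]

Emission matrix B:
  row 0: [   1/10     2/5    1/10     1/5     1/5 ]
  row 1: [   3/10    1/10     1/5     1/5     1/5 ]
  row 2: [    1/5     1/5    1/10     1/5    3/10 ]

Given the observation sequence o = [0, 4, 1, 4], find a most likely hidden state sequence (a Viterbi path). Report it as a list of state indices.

path = [2, 2, 0, 1]

t=0: δ = [4.000e-02, 6.000e-02, 8.000e-02]  (obs o_0=0)
t=1: δ = [4.800e-03, 4.800e-03, 9.600e-03]  ψ = [2, 0, 2]  (obs o_1=4)
t=2: δ = [1.152e-03, 2.880e-04, 7.680e-04]  ψ = [2, 0, 2]  (obs o_2=1)
t=3: δ = [4.608e-05, 1.382e-04, 1.037e-04]  ψ = [2, 0, 0]  (obs o_3=4)
backtrack: best end state = 1; path = [2, 2, 0, 1]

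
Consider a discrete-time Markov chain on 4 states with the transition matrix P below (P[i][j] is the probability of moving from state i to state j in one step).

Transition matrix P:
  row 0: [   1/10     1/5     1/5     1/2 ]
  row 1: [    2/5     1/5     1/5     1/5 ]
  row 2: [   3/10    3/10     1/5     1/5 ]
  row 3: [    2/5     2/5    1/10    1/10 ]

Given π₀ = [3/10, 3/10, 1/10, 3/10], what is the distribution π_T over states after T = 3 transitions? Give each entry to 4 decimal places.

t=0: π = [0.3000, 0.3000, 0.1000, 0.3000]
t=1: π = [0.3000, 0.2700, 0.1700, 0.2600]
t=2: π = [0.2930, 0.2690, 0.1740, 0.2640]
t=3: π = [0.2947, 0.2702, 0.1736, 0.2615]

π = [0.2947, 0.2702, 0.1736, 0.2615]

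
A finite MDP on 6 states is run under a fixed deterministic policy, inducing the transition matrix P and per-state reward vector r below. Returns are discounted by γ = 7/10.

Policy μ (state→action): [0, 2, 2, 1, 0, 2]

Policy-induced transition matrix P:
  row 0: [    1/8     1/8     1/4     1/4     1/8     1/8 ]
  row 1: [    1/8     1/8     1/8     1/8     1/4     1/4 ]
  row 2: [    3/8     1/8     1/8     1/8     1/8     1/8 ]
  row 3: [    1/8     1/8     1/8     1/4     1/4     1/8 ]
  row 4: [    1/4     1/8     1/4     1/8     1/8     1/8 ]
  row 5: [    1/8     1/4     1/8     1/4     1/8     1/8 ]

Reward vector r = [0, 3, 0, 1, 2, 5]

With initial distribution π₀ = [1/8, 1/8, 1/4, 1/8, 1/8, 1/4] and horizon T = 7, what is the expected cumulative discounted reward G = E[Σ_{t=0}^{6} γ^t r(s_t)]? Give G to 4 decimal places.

t=0: π = [0.1250, 0.1250, 0.2500, 0.1250, 0.1250, 0.2500], E[r] = 2.0000, γ^t·E[r] = 2.000000, running G = 2.000000
t=1: π = [0.2031, 0.1563, 0.1563, 0.1875, 0.1563, 0.1406], E[r] = 1.6719, γ^t·E[r] = 1.170313, running G = 3.170313
t=2: π = [0.1836, 0.1426, 0.1699, 0.1914, 0.1680, 0.1445], E[r] = 1.6777, γ^t·E[r] = 0.822090, running G = 3.992402
t=3: π = [0.1885, 0.1431, 0.1689, 0.1899, 0.1667, 0.1428], E[r] = 1.6667, γ^t·E[r] = 0.571695, running G = 4.564097
t=4: π = [0.1881, 0.1429, 0.1694, 0.1902, 0.1666, 0.1429], E[r] = 1.6664, γ^t·E[r] = 0.400098, running G = 4.964195
t=5: π = [0.1882, 0.1429, 0.1693, 0.1901, 0.1666, 0.1429], E[r] = 1.6663, γ^t·E[r] = 0.280048, running G = 5.244243
t=6: π = [0.1882, 0.1429, 0.1694, 0.1901, 0.1666, 0.1429], E[r] = 1.6663, γ^t·E[r] = 0.196033, running G = 5.440276

G = 5.4403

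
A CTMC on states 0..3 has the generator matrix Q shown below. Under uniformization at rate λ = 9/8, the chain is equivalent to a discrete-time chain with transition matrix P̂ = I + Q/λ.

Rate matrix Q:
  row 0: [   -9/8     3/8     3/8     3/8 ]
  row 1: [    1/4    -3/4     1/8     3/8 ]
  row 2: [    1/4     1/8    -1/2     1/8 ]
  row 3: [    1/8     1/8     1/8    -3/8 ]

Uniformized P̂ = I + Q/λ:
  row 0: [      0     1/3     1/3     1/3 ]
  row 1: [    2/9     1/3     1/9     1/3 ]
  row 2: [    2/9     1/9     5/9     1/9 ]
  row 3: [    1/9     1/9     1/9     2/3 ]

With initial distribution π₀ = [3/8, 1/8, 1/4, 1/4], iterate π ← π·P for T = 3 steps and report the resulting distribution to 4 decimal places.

π = [0.1444, 0.1872, 0.2668, 0.4016]

t=0: π = [0.3750, 0.1250, 0.2500, 0.2500]
t=1: π = [0.1111, 0.2222, 0.3056, 0.3611]
t=2: π = [0.1574, 0.1852, 0.2716, 0.3858]
t=3: π = [0.1444, 0.1872, 0.2668, 0.4016]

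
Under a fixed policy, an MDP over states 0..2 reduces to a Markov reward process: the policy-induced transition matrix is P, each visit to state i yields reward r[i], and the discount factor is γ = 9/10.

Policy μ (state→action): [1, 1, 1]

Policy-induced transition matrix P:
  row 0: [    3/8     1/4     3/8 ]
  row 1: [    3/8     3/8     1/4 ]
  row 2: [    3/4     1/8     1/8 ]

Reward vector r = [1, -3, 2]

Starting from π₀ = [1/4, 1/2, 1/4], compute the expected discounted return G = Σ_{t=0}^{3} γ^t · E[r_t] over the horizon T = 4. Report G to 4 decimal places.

G = -0.2173

t=0: π = [0.2500, 0.5000, 0.2500], E[r] = -0.7500, γ^t·E[r] = -0.750000, running G = -0.750000
t=1: π = [0.4688, 0.2813, 0.2500], E[r] = 0.1250, γ^t·E[r] = 0.112500, running G = -0.637500
t=2: π = [0.4688, 0.2539, 0.2773], E[r] = 0.2617, γ^t·E[r] = 0.211992, running G = -0.425508
t=3: π = [0.4790, 0.2471, 0.2739], E[r] = 0.2856, γ^t·E[r] = 0.208235, running G = -0.217273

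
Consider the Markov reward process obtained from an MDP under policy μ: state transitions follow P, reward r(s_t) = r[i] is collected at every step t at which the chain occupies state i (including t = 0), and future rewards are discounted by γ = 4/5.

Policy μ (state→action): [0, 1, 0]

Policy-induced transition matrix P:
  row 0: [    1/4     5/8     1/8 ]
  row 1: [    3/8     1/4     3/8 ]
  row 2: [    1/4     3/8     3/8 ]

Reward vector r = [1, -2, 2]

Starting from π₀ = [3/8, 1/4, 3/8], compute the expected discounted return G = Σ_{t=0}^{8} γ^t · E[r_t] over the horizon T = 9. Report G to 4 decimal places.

t=0: π = [0.3750, 0.2500, 0.3750], E[r] = 0.6250, γ^t·E[r] = 0.625000, running G = 0.625000
t=1: π = [0.2813, 0.4375, 0.2813], E[r] = -0.0313, γ^t·E[r] = -0.025000, running G = 0.600000
t=2: π = [0.3047, 0.3906, 0.3047], E[r] = 0.1328, γ^t·E[r] = 0.085000, running G = 0.685000
t=3: π = [0.2988, 0.4023, 0.2988], E[r] = 0.0918, γ^t·E[r] = 0.047000, running G = 0.732000
t=4: π = [0.3003, 0.3994, 0.3003], E[r] = 0.1021, γ^t·E[r] = 0.041800, running G = 0.773800
t=5: π = [0.2999, 0.4001, 0.2999], E[r] = 0.0995, γ^t·E[r] = 0.032600, running G = 0.806400
t=6: π = [0.3000, 0.4000, 0.3000], E[r] = 0.1001, γ^t·E[r] = 0.026248, running G = 0.832648
t=7: π = [0.3000, 0.4000, 0.3000], E[r] = 0.1000, γ^t·E[r] = 0.020965, running G = 0.853613
t=8: π = [0.3000, 0.4000, 0.3000], E[r] = 0.1000, γ^t·E[r] = 0.016779, running G = 0.870391

G = 0.8704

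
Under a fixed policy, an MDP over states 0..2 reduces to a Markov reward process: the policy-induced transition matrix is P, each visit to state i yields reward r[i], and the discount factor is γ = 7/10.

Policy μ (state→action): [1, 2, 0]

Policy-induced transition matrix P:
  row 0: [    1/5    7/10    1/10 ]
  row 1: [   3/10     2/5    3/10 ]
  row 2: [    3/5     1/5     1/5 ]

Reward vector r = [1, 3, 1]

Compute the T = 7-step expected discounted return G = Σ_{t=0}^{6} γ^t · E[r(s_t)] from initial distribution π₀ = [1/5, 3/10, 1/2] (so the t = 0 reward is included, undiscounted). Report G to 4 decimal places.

t=0: π = [0.2000, 0.3000, 0.5000], E[r] = 1.6000, γ^t·E[r] = 1.600000, running G = 1.600000
t=1: π = [0.4300, 0.3600, 0.2100], E[r] = 1.7200, γ^t·E[r] = 1.204000, running G = 2.804000
t=2: π = [0.3200, 0.4870, 0.1930], E[r] = 1.9740, γ^t·E[r] = 0.967260, running G = 3.771260
t=3: π = [0.3259, 0.4574, 0.2167], E[r] = 1.9148, γ^t·E[r] = 0.656776, running G = 4.428036
t=4: π = [0.3324, 0.4544, 0.2132], E[r] = 1.9089, γ^t·E[r] = 0.458317, running G = 4.886354
t=5: π = [0.3307, 0.4571, 0.2122], E[r] = 1.9142, γ^t·E[r] = 0.321718, running G = 5.208072
t=6: π = [0.3306, 0.4568, 0.2126], E[r] = 1.9135, γ^t·E[r] = 0.225126, running G = 5.433198

G = 5.4332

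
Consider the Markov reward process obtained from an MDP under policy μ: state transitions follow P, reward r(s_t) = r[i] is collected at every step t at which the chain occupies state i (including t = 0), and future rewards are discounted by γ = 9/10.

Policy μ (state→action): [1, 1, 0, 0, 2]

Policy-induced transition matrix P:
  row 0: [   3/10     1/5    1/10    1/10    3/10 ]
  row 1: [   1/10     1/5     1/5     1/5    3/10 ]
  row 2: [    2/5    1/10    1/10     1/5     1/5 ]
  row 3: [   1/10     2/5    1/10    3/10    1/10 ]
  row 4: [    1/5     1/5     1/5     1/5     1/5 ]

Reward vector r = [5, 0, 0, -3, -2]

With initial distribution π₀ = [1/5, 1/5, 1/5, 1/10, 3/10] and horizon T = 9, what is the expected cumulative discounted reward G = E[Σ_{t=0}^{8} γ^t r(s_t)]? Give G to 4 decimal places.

t=0: π = [0.2000, 0.2000, 0.2000, 0.1000, 0.3000], E[r] = 0.1000, γ^t·E[r] = 0.100000, running G = 0.100000
t=1: π = [0.2300, 0.2000, 0.1500, 0.1900, 0.2300], E[r] = 0.1200, γ^t·E[r] = 0.108000, running G = 0.208000
t=2: π = [0.2140, 0.2230, 0.1430, 0.1960, 0.2240], E[r] = 0.0340, γ^t·E[r] = 0.027540, running G = 0.235540
t=3: π = [0.2081, 0.2249, 0.1447, 0.1982, 0.2241], E[r] = -0.0023, γ^t·E[r] = -0.001677, running G = 0.233863
t=4: π = [0.2074, 0.2252, 0.1449, 0.1990, 0.2235], E[r] = -0.0068, γ^t·E[r] = -0.004455, running G = 0.229408
t=5: π = [0.2073, 0.2253, 0.1449, 0.1992, 0.2234], E[r] = -0.0077, γ^t·E[r] = -0.004524, running G = 0.224885
t=6: π = [0.2073, 0.2253, 0.1449, 0.1992, 0.2233], E[r] = -0.0080, γ^t·E[r] = -0.004232, running G = 0.220652
t=7: π = [0.2072, 0.2254, 0.1449, 0.1992, 0.2233], E[r] = -0.0080, γ^t·E[r] = -0.003841, running G = 0.216811
t=8: π = [0.2072, 0.2254, 0.1449, 0.1992, 0.2233], E[r] = -0.0080, γ^t·E[r] = -0.003463, running G = 0.213348

G = 0.2133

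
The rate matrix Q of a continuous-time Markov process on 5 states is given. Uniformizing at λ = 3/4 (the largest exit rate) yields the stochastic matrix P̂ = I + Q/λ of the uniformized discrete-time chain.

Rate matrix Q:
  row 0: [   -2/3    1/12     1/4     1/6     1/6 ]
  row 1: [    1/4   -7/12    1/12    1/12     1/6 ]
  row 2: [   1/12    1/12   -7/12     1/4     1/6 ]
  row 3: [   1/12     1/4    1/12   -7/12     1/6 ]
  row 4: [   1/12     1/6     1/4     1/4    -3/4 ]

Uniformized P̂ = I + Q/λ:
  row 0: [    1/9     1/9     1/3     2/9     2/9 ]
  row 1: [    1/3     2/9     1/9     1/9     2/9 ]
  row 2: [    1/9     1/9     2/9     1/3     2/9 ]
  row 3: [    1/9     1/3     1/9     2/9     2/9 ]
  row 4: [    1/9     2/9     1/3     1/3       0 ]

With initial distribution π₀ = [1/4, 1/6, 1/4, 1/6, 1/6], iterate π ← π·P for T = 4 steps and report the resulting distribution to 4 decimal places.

π = [0.1576, 0.2085, 0.2097, 0.2424, 0.1818]

t=0: π = [0.2500, 0.1667, 0.2500, 0.1667, 0.1667]
t=1: π = [0.1481, 0.1852, 0.2315, 0.2500, 0.1852]
t=2: π = [0.1523, 0.2078, 0.2109, 0.2479, 0.1811]
t=3: π = [0.1573, 0.2094, 0.2086, 0.2427, 0.1820]
t=4: π = [0.1576, 0.2085, 0.2097, 0.2424, 0.1818]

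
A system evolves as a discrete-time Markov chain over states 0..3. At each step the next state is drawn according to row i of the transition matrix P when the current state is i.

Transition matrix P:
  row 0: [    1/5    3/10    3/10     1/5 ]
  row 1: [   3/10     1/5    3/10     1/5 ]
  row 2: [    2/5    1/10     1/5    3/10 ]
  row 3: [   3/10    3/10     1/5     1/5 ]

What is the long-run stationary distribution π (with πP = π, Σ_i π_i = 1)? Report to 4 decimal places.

π = [0.2957, 0.2269, 0.2523, 0.2252]

Balance equations π_j = Σ_i π_i·P[i][j]:
  π_0 = 1/5·π_0 + 3/10·π_1 + 2/5·π_2 + 3/10·π_3
  π_1 = 3/10·π_0 + 1/5·π_1 + 1/10·π_2 + 3/10·π_3
  π_2 = 3/10·π_0 + 3/10·π_1 + 1/5·π_2 + 1/5·π_3
  normalize: π_0 + π_1 + π_2 + π_3 = 1
Solving the linear system gives exactly π = [361/1221, 277/1221, 28/111, 25/111].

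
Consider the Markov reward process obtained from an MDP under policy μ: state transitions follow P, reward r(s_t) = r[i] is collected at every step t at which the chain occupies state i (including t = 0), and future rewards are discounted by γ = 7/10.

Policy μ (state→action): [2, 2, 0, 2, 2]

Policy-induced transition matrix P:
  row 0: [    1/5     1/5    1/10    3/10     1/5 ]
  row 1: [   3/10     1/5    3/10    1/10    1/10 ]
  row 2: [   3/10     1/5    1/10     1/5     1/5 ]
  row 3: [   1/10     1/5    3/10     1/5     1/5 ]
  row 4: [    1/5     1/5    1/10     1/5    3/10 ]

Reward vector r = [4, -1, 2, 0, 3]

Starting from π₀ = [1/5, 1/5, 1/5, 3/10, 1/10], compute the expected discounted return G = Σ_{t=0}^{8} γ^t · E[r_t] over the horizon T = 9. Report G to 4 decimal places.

t=0: π = [0.2000, 0.2000, 0.2000, 0.3000, 0.1000], E[r] = 1.3000, γ^t·E[r] = 1.300000, running G = 1.300000
t=1: π = [0.2100, 0.2000, 0.2000, 0.2000, 0.1900], E[r] = 1.6100, γ^t·E[r] = 1.127000, running G = 2.427000
t=2: π = [0.2200, 0.2000, 0.1800, 0.2010, 0.1990], E[r] = 1.6370, γ^t·E[r] = 0.802130, running G = 3.229130
t=3: π = [0.2179, 0.2000, 0.1802, 0.2020, 0.1999], E[r] = 1.6317, γ^t·E[r] = 0.559673, running G = 3.788803
t=4: π = [0.2178, 0.2000, 0.1804, 0.2018, 0.2000], E[r] = 1.6321, γ^t·E[r] = 0.391855, running G = 4.180658
t=5: π = [0.2179, 0.2000, 0.1804, 0.2018, 0.2000], E[r] = 1.6322, γ^t·E[r] = 0.274317, running G = 4.454975
t=6: π = [0.2179, 0.2000, 0.1804, 0.2018, 0.2000], E[r] = 1.6321, γ^t·E[r] = 0.192020, running G = 4.646995
t=7: π = [0.2179, 0.2000, 0.1804, 0.2018, 0.2000], E[r] = 1.6321, γ^t·E[r] = 0.134414, running G = 4.781409
t=8: π = [0.2179, 0.2000, 0.1804, 0.2018, 0.2000], E[r] = 1.6321, γ^t·E[r] = 0.094090, running G = 4.875499

G = 4.8755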